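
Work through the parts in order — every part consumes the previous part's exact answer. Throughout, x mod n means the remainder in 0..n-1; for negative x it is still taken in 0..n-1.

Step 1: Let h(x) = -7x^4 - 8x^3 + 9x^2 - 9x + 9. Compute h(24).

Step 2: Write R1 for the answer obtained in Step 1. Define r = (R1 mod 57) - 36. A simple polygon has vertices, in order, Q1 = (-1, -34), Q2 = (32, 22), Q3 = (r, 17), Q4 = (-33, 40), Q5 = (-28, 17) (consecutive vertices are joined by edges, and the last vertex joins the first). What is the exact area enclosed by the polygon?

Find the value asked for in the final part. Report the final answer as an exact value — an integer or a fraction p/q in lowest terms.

Step 1: -7*(24)^4 - 8*(24)^3 + 9*(24)^2 - 9*(24)^1 + 9 = (-2322432) + (-110592) + (5184) + (-216) + (9) = -2428047; answer -2428047
Step 2: R1 = -2428047; r = 3; cross terms: (-1*22 - 32*-34)=1066, (32*17 - 3*22)=478, (3*40 - -33*17)=681, (-33*17 - -28*40)=559, (-28*-34 - -1*17)=969; twice the area = |3753| = 3753; area = 3753/2; answer 3753/2

3753/2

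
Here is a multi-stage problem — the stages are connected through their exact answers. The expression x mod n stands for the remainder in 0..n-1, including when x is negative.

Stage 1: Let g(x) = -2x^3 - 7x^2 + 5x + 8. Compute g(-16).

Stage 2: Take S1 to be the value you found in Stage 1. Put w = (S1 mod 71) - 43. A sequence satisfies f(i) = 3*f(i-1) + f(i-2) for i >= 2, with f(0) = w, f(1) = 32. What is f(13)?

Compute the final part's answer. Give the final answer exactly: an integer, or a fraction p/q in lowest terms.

Stage 1: -2*(-16)^3 - 7*(-16)^2 + 5*(-16)^1 + 8 = (8192) + (-1792) + (-80) + (8) = 6328; answer 6328
Stage 2: S1 = 6328; w = -34; f(2) = 3*(32) + 1*(-34) = 62; iterating: f(2)=62, f(3)=218, f(4)=716, f(5)=2366, f(6)=7814, f(7)=25808, f(8)=85238, f(9)=281522, f(10)=929804, f(11)=3070934, f(12)=10142606, f(13)=33498752; answer 33498752

33498752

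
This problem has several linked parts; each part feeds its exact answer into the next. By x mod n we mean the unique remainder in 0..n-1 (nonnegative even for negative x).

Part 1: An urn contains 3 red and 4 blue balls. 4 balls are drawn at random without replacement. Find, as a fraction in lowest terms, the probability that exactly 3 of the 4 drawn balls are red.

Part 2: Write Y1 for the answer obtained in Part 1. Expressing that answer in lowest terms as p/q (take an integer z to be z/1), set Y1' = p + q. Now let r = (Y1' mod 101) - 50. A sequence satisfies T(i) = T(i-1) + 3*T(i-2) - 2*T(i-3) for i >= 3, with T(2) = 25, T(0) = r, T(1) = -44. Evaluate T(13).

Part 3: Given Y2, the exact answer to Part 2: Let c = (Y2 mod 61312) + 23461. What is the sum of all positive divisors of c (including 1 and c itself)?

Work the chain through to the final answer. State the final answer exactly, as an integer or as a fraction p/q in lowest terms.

91754

Part 1: total draws C(7,4) = 35; favorable C(3,3)*C(4,1) = 4; P = 4/35; answer 4/35
Part 2: Y1 = 4/35; threaded value p + q = 39; r = -11; T(3) = 1*(25) + 3*(-44) - 2*(-11) = -85; iterating: T(3)=-85, T(4)=78, T(5)=-227, T(6)=177, T(7)=-660, T(8)=325, T(9)=-2009, T(10)=286, T(11)=-6391, T(12)=-1515, T(13)=-21260; answer -21260
Part 3: Y2 = -21260; c = 63513; 63513 = 3^2 * 7057; sigma = (1 + 3 + 9) * (1 + 7057) = 13 * 7058 = 91754; answer 91754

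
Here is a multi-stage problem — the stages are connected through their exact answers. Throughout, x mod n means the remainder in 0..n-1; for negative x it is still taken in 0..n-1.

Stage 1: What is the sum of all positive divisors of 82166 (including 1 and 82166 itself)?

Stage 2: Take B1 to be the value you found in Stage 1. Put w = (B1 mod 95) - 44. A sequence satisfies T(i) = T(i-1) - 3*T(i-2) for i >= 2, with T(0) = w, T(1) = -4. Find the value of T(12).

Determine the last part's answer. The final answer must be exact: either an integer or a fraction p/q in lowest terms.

-35554

Stage 1: 82166 = 2 * 7 * 5869; sigma = (1 + 2) * (1 + 7) * (1 + 5869) = 3 * 8 * 5870 = 140880; answer 140880
Stage 2: B1 = 140880; w = 46; T(2) = 1*(-4) - 3*(46) = -142; iterating: T(2)=-142, T(3)=-130, T(4)=296, T(5)=686, T(6)=-202, T(7)=-2260, T(8)=-1654, T(9)=5126, T(10)=10088, T(11)=-5290, T(12)=-35554; answer -35554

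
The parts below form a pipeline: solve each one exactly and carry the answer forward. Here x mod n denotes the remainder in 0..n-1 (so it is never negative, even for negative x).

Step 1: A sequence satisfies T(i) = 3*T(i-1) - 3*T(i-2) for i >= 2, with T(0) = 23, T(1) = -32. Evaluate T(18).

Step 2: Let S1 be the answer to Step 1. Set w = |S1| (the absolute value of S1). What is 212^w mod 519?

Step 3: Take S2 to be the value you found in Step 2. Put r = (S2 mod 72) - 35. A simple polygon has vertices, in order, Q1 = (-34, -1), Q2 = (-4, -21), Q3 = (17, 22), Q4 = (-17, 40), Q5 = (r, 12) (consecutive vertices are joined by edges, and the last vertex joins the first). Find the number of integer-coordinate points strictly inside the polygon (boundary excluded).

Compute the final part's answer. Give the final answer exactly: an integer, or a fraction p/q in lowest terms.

Step 1: T(2) = 3*(-32) - 3*(23) = -165; iterating: T(2)=-165, T(3)=-399, T(4)=-702, T(5)=-909, T(6)=-621, T(7)=864, T(8)=4455, T(9)=10773, T(10)=18954, T(11)=24543, T(12)=16767, T(13)=-23328, T(14)=-120285, T(15)=-290871, T(16)=-511758, T(17)=-662661, T(18)=-452709; answer -452709
Step 2: S1 = -452709; w = 452709; squarings mod 519: 212^1=212, 212^2=310, 212^4=85, 212^8=478, 212^16=124, 212^32=325, 212^64=268, 212^128=202, 212^256=322, 212^512=403, 212^1024=481, 212^2048=406, 212^4096=313, 212^8192=397, 212^16384=352, 212^32768=382, 212^65536=85, 212^131072=478, 212^262144=124; 212^452709 = 212^1 * 212^4 * 212^32 * 212^64 * 212^2048 * 212^8192 * 212^16384 * 212^32768 * 212^131072 * 212^262144 = 374 (mod 519); answer 374
Step 3: S2 = 374; r = -21; cross terms: (-34*-21 - -4*-1)=710, (-4*22 - 17*-21)=269, (17*40 - -17*22)=1054, (-17*12 - -21*40)=636, (-21*-1 - -34*12)=429; twice the area = |3098| = 3098; area = 1549; boundary points = 10 + 1 + 2 + 4 + 13 = 30; strictly interior points = area - boundary/2 + 1 = 1535; answer 1535

1535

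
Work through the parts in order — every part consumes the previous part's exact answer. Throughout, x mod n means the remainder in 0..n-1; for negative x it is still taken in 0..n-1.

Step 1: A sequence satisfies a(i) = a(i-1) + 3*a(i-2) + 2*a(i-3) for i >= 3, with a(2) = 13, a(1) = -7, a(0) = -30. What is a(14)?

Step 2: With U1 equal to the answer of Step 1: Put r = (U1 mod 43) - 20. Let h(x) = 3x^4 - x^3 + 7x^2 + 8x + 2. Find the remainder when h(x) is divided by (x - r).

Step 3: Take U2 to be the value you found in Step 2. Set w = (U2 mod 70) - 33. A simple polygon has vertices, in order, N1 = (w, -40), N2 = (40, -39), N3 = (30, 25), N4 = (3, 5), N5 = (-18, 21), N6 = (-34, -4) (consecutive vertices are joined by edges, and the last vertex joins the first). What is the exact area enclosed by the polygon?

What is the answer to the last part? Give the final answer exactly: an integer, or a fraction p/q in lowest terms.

2827

Step 1: a(3) = 1*(13) + 3*(-7) + 2*(-30) = -68; iterating: a(3)=-68, a(4)=-43, a(5)=-221, a(6)=-486, a(7)=-1235, a(8)=-3135, a(9)=-7812, a(10)=-19687, a(11)=-49393, a(12)=-124078, a(13)=-311631, a(14)=-782651; answer -782651
Step 2: U1 = -782651; r = 15; remainder = value at the root: 3*(15)^4 - 1*(15)^3 + 7*(15)^2 + 8*(15)^1 + 2 = (151875) + (-3375) + (1575) + (120) + (2) = 150197; answer 150197
Step 3: U2 = 150197; w = 14; cross terms: (14*-39 - 40*-40)=1054, (40*25 - 30*-39)=2170, (30*5 - 3*25)=75, (3*21 - -18*5)=153, (-18*-4 - -34*21)=786, (-34*-40 - 14*-4)=1416; twice the area = |5654| = 5654; area = 2827; answer 2827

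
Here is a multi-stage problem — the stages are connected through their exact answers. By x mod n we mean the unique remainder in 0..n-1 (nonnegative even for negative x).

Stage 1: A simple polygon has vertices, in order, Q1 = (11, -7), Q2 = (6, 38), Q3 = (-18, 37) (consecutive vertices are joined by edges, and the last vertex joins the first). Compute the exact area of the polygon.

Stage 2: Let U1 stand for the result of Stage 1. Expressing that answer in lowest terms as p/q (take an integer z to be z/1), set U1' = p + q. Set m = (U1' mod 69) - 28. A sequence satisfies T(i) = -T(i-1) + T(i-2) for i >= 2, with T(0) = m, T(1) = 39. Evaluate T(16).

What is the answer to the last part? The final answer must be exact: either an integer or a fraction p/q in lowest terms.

-23853

Stage 1: cross terms: (11*38 - 6*-7)=460, (6*37 - -18*38)=906, (-18*-7 - 11*37)=-281; twice the area = |1085| = 1085; area = 1085/2; answer 1085/2
Stage 2: U1 = 1085/2; threaded value p + q = 1087; m = 24; T(2) = -1*(39) + 1*(24) = -15; iterating: T(2)=-15, T(3)=54, T(4)=-69, T(5)=123, T(6)=-192, T(7)=315, T(8)=-507, T(9)=822, T(10)=-1329, T(11)=2151, T(12)=-3480, T(13)=5631, T(14)=-9111, T(15)=14742, T(16)=-23853; answer -23853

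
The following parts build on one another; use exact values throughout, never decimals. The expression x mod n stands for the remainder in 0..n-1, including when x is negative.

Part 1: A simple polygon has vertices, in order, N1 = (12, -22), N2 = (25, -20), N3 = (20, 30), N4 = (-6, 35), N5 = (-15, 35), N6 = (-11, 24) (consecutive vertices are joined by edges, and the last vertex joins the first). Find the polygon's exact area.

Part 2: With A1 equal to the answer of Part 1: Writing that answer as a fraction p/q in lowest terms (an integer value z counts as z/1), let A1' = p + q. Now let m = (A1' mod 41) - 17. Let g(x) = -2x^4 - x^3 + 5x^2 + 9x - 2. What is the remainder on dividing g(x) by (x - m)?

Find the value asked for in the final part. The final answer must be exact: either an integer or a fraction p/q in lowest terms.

-27447

Part 1: cross terms: (12*-20 - 25*-22)=310, (25*30 - 20*-20)=1150, (20*35 - -6*30)=880, (-6*35 - -15*35)=315, (-15*24 - -11*35)=25, (-11*-22 - 12*24)=-46; twice the area = |2634| = 2634; area = 1317; answer 1317
Part 2: A1 = 1317; threaded value p + q = 1318; m = -11; remainder = value at the root: -2*(-11)^4 - 1*(-11)^3 + 5*(-11)^2 + 9*(-11)^1 - 2 = (-29282) + (1331) + (605) + (-99) + (-2) = -27447; answer -27447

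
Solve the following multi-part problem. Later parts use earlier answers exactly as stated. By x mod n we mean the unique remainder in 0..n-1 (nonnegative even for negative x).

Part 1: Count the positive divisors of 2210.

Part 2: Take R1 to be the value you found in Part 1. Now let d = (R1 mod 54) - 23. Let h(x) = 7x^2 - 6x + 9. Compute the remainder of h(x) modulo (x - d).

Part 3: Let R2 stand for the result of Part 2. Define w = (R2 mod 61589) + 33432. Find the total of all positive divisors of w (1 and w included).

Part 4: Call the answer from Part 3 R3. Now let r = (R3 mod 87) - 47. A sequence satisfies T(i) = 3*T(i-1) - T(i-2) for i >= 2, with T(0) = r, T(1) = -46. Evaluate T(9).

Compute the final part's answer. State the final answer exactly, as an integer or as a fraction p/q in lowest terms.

Part 1: 2210 = 2 * 5 * 13 * 17; number of divisors = (1+1) * (1+1) * (1+1) * (1+1) = 16; answer 16
Part 2: R1 = 16; d = -7; remainder = value at the root: 7*(-7)^2 - 6*(-7)^1 + 9 = (343) + (42) + (9) = 394; answer 394
Part 3: R2 = 394; w = 33826; 33826 = 2 * 13 * 1301; sigma = (1 + 2) * (1 + 13) * (1 + 1301) = 3 * 14 * 1302 = 54684; answer 54684
Part 4: R3 = 54684; r = 1; T(2) = 3*(-46) - 1*(1) = -139; iterating: T(2)=-139, T(3)=-371, T(4)=-974, T(5)=-2551, T(6)=-6679, T(7)=-17486, T(8)=-45779, T(9)=-119851; answer -119851

-119851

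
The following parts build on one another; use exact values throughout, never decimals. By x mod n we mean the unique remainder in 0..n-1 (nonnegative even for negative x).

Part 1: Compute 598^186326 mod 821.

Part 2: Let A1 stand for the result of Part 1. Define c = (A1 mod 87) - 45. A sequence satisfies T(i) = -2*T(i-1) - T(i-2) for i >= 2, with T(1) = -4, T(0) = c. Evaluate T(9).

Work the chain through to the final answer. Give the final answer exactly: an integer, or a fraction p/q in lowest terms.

-132

Part 1: squarings mod 821: 598^1=598, 598^2=469, 598^4=754, 598^8=384, 598^16=497, 598^32=709, 598^64=229, 598^128=718, 598^256=757, 598^512=812, 598^1024=81, 598^2048=814, 598^4096=49, 598^8192=759, 598^16384=560, 598^32768=799, 598^65536=484, 598^131072=271; 598^186326 = 598^2 * 598^4 * 598^16 * 598^64 * 598^128 * 598^256 * 598^512 * 598^1024 * 598^4096 * 598^16384 * 598^32768 * 598^131072 = 207 (mod 821); answer 207
Part 2: A1 = 207; c = -12; T(2) = -2*(-4) - 1*(-12) = 20; iterating: T(2)=20, T(3)=-36, T(4)=52, T(5)=-68, T(6)=84, T(7)=-100, T(8)=116, T(9)=-132; answer -132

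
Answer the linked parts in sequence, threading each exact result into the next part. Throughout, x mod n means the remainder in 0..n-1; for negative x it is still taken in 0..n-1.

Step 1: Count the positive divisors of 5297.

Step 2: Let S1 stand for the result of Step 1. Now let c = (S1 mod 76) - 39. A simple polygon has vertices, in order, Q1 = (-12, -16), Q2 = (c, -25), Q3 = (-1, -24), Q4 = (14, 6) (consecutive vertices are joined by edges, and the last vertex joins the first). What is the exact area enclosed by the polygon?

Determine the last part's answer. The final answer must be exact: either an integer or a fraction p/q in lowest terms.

749/2

Step 1: 5297 is prime, so its only divisors are 1 and 5297; count = 2; answer 2
Step 2: S1 = 2; c = -37; cross terms: (-12*-25 - -37*-16)=-292, (-37*-24 - -1*-25)=863, (-1*6 - 14*-24)=330, (14*-16 - -12*6)=-152; twice the area = |749| = 749; area = 749/2; answer 749/2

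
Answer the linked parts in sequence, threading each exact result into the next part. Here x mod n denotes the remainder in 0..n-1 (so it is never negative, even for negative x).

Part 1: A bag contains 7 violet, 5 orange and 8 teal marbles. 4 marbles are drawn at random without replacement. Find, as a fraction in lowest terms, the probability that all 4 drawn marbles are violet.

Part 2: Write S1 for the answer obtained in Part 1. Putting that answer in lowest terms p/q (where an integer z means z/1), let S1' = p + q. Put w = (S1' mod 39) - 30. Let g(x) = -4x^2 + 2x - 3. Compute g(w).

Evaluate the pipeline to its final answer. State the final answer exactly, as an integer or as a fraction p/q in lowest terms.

Part 1: total draws C(20,4) = 4845; favorable C(7,4) = 35; P = 7/969; answer 7/969
Part 2: S1 = 7/969; threaded value p + q = 976; w = -29; -4*(-29)^2 + 2*(-29)^1 - 3 = (-3364) + (-58) + (-3) = -3425; answer -3425

-3425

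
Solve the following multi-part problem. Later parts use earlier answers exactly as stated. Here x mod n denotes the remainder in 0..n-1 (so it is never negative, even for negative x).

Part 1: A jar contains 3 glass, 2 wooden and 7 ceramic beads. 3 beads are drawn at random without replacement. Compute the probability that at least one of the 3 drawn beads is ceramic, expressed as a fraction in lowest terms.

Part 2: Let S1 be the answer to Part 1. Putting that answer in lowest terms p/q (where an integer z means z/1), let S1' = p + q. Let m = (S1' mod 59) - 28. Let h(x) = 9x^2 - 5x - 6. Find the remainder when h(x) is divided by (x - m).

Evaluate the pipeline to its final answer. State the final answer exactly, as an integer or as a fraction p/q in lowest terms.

Part 1: total draws C(12,3) = 220; complement C(5,3) = 10; favorable 220 - 10 = 210; P = 21/22; answer 21/22
Part 2: S1 = 21/22; threaded value p + q = 43; m = 15; remainder = value at the root: 9*(15)^2 - 5*(15)^1 - 6 = (2025) + (-75) + (-6) = 1944; answer 1944

1944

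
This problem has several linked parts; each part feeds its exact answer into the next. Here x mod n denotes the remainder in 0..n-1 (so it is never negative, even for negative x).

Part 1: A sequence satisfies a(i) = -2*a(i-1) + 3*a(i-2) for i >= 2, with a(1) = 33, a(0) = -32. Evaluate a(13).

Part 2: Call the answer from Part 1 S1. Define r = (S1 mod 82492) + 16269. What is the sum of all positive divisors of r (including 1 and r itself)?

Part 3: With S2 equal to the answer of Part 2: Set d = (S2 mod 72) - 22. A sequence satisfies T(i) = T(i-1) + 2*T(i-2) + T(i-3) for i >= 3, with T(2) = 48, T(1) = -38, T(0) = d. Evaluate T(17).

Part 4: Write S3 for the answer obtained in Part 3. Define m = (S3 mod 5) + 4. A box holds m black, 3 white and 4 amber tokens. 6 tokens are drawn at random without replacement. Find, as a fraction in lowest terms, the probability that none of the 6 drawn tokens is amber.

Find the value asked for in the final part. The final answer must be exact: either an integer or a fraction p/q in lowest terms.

1/66

Part 1: a(2) = -2*(33) + 3*(-32) = -162; iterating: a(2)=-162, a(3)=423, a(4)=-1332, a(5)=3933, a(6)=-11862, a(7)=35523, a(8)=-106632, a(9)=319833, a(10)=-959562, a(11)=2878623, a(12)=-8635932, a(13)=25907733; answer 25907733
Part 2: S1 = 25907733; r = 21514; 21514 = 2 * 31 * 347; sigma = (1 + 2) * (1 + 31) * (1 + 347) = 3 * 32 * 348 = 33408; answer 33408
Part 3: S2 = 33408; d = -22; T(3) = 1*(48) + 2*(-38) + 1*(-22) = -50; iterating: T(3)=-50, T(4)=8, T(5)=-44, T(6)=-78, T(7)=-158, T(8)=-358, T(9)=-752, T(10)=-1626, T(11)=-3488, T(12)=-7492, T(13)=-16094, T(14)=-34566, T(15)=-74246, T(16)=-159472, T(17)=-342530; answer -342530
Part 4: S3 = -342530; m = 4; total draws C(11,6) = 462; favorable C(7,6) = 7; P = 1/66; answer 1/66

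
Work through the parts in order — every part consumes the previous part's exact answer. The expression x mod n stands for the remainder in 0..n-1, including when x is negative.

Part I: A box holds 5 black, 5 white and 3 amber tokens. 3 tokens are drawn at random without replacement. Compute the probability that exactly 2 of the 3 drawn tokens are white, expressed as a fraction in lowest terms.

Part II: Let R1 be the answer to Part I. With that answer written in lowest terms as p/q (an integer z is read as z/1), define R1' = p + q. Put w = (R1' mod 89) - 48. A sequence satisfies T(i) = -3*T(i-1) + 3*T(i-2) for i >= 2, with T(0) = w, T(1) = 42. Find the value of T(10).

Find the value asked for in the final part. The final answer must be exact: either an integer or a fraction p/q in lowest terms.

-10179270

Part I: total draws C(13,3) = 286; favorable C(5,2)*C(8,1) = 80; P = 40/143; answer 40/143
Part II: R1 = 40/143; threaded value p + q = 183; w = -43; T(2) = -3*(42) + 3*(-43) = -255; iterating: T(2)=-255, T(3)=891, T(4)=-3438, T(5)=12987, T(6)=-49275, T(7)=186786, T(8)=-708183, T(9)=2684907, T(10)=-10179270; answer -10179270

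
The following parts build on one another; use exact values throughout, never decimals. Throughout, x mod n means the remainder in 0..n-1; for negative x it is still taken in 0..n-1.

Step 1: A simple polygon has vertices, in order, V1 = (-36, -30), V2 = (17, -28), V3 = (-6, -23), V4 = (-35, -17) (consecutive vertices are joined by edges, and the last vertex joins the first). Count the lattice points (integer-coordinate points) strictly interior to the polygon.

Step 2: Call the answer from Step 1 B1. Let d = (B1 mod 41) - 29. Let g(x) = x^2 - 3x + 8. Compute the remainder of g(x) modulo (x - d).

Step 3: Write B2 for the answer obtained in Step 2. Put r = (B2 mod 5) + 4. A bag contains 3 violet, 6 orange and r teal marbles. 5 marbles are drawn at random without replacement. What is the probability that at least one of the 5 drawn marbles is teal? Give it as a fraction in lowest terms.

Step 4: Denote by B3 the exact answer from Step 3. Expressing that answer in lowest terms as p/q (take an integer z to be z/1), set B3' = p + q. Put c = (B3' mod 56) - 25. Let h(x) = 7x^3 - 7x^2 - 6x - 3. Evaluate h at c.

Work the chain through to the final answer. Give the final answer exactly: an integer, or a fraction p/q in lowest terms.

-113603

Step 1: cross terms: (-36*-28 - 17*-30)=1518, (17*-23 - -6*-28)=-559, (-6*-17 - -35*-23)=-703, (-35*-30 - -36*-17)=438; twice the area = |694| = 694; area = 347; boundary points = 1 + 1 + 1 + 1 = 4; strictly interior points = area - boundary/2 + 1 = 346; answer 346
Step 2: B1 = 346; d = -11; remainder = value at the root: 1*(-11)^2 - 3*(-11)^1 + 8 = (121) + (33) + (8) = 162; answer 162
Step 3: B2 = 162; r = 6; total draws C(15,5) = 3003; complement C(9,5) = 126; favorable 3003 - 126 = 2877; P = 137/143; answer 137/143
Step 4: B3 = 137/143; threaded value p + q = 280; c = -25; 7*(-25)^3 - 7*(-25)^2 - 6*(-25)^1 - 3 = (-109375) + (-4375) + (150) + (-3) = -113603; answer -113603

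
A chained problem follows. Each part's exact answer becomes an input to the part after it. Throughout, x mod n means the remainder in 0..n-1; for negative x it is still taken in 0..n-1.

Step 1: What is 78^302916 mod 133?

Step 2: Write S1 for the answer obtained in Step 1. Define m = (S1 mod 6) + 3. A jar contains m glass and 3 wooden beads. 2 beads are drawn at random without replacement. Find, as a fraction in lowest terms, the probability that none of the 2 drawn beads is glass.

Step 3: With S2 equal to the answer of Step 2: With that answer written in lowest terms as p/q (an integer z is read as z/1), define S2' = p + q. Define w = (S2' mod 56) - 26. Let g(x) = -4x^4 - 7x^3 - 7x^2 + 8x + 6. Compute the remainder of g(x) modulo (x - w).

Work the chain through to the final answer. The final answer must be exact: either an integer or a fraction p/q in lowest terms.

-33774

Step 1: squarings mod 133: 78^1=78, 78^2=99, 78^4=92, 78^8=85, 78^16=43, 78^32=120, 78^64=36, 78^128=99, 78^256=92, 78^512=85, 78^1024=43, 78^2048=120, 78^4096=36, 78^8192=99, 78^16384=92, 78^32768=85, 78^65536=43, 78^131072=120, 78^262144=36; 78^302916 = 78^4 * 78^64 * 78^256 * 78^512 * 78^1024 * 78^2048 * 78^4096 * 78^32768 * 78^262144 = 106 (mod 133); answer 106
Step 2: S1 = 106; m = 7; total draws C(10,2) = 45; favorable C(3,2) = 3; P = 1/15; answer 1/15
Step 3: S2 = 1/15; threaded value p + q = 16; w = -10; remainder = value at the root: -4*(-10)^4 - 7*(-10)^3 - 7*(-10)^2 + 8*(-10)^1 + 6 = (-40000) + (7000) + (-700) + (-80) + (6) = -33774; answer -33774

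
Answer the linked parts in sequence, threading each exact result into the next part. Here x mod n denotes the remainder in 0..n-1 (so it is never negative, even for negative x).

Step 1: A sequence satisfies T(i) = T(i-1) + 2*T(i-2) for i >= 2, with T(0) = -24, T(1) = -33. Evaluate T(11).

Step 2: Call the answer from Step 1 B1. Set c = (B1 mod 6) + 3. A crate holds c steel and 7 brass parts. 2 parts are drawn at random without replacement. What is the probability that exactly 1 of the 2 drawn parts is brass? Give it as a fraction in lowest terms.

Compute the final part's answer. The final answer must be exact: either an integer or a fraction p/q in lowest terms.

Step 1: T(2) = 1*(-33) + 2*(-24) = -81; iterating: T(2)=-81, T(3)=-147, T(4)=-309, T(5)=-603, T(6)=-1221, T(7)=-2427, T(8)=-4869, T(9)=-9723, T(10)=-19461, T(11)=-38907; answer -38907
Step 2: B1 = -38907; c = 6; total draws C(13,2) = 78; favorable C(7,1)*C(6,1) = 42; P = 7/13; answer 7/13

7/13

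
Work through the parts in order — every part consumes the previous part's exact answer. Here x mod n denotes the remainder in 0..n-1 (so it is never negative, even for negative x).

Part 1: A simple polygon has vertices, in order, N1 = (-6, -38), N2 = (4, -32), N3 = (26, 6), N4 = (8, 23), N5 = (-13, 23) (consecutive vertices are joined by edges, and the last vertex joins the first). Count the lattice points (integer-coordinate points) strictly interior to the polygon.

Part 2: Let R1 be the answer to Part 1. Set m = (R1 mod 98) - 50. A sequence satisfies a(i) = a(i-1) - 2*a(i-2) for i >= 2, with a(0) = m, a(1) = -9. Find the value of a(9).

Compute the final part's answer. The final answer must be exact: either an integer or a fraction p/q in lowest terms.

141

Part 1: cross terms: (-6*-32 - 4*-38)=344, (4*6 - 26*-32)=856, (26*23 - 8*6)=550, (8*23 - -13*23)=483, (-13*-38 - -6*23)=632; twice the area = |2865| = 2865; area = 2865/2; boundary points = 2 + 2 + 1 + 21 + 1 = 27; strictly interior points = area - boundary/2 + 1 = 1420; answer 1420
Part 2: R1 = 1420; m = -2; a(2) = 1*(-9) - 2*(-2) = -5; iterating: a(2)=-5, a(3)=13, a(4)=23, a(5)=-3, a(6)=-49, a(7)=-43, a(8)=55, a(9)=141; answer 141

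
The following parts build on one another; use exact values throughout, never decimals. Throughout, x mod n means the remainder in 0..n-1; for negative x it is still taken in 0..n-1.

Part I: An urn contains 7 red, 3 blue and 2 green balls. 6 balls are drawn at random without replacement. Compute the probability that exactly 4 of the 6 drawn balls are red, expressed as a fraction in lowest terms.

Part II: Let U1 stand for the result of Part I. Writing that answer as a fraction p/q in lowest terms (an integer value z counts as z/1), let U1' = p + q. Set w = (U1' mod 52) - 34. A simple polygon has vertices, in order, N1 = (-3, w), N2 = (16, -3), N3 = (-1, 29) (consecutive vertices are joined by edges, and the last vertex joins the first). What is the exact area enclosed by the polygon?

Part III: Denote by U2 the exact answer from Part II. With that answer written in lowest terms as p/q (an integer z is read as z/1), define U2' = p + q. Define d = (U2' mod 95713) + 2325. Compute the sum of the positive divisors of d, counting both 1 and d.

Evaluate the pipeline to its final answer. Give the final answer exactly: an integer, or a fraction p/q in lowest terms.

5952

Part I: total draws C(12,6) = 924; favorable C(7,4)*C(5,2) = 350; P = 25/66; answer 25/66
Part II: U1 = 25/66; threaded value p + q = 91; w = 5; cross terms: (-3*-3 - 16*5)=-71, (16*29 - -1*-3)=461, (-1*5 - -3*29)=82; twice the area = |472| = 472; area = 236; answer 236
Part III: U2 = 236; threaded value p + q = 237; d = 2562; 2562 = 2 * 3 * 7 * 61; sigma = (1 + 2) * (1 + 3) * (1 + 7) * (1 + 61) = 3 * 4 * 8 * 62 = 5952; answer 5952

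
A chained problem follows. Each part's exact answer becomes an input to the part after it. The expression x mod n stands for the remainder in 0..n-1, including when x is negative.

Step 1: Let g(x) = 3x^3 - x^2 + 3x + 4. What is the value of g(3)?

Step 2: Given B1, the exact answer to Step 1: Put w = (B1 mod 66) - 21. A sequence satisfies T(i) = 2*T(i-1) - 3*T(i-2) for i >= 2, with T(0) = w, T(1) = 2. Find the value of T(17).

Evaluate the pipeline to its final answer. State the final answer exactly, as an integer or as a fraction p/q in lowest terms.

Step 1: 3*(3)^3 - 1*(3)^2 + 3*(3)^1 + 4 = (81) + (-9) + (9) + (4) = 85; answer 85
Step 2: B1 = 85; w = -2; T(2) = 2*(2) - 3*(-2) = 10; iterating: T(2)=10, T(3)=14, T(4)=-2, T(5)=-46, T(6)=-86, T(7)=-34, T(8)=190, T(9)=482, T(10)=394, T(11)=-658, T(12)=-2498, T(13)=-3022, T(14)=1450, T(15)=11966, T(16)=19582, T(17)=3266; answer 3266

3266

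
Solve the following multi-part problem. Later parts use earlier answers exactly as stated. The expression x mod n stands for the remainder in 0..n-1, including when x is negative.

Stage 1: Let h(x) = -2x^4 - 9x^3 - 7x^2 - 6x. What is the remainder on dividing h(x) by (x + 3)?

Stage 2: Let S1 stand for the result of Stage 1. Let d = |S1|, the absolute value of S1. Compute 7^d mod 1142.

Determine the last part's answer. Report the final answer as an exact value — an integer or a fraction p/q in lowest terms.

713

Stage 1: remainder = value at the root: -2*(-3)^4 - 9*(-3)^3 - 7*(-3)^2 - 6*(-3)^1 = (-162) + (243) + (-63) + (18) = 36; answer 36
Stage 2: S1 = 36; d = 36; squarings mod 1142: 7^1=7, 7^2=49, 7^4=117, 7^8=1127, 7^16=225, 7^32=377; 7^36 = 7^4 * 7^32 = 713 (mod 1142); answer 713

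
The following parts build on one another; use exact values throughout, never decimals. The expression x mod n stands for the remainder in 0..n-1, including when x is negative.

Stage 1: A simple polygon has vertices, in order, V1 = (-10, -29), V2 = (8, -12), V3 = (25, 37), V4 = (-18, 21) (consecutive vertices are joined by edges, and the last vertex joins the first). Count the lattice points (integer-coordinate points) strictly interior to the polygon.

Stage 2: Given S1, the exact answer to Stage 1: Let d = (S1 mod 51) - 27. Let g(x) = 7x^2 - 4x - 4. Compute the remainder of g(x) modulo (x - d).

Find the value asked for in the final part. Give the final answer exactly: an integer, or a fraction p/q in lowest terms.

Stage 1: cross terms: (-10*-12 - 8*-29)=352, (8*37 - 25*-12)=596, (25*21 - -18*37)=1191, (-18*-29 - -10*21)=732; twice the area = |2871| = 2871; area = 2871/2; boundary points = 1 + 1 + 1 + 2 = 5; strictly interior points = area - boundary/2 + 1 = 1434; answer 1434
Stage 2: S1 = 1434; d = -21; remainder = value at the root: 7*(-21)^2 - 4*(-21)^1 - 4 = (3087) + (84) + (-4) = 3167; answer 3167

3167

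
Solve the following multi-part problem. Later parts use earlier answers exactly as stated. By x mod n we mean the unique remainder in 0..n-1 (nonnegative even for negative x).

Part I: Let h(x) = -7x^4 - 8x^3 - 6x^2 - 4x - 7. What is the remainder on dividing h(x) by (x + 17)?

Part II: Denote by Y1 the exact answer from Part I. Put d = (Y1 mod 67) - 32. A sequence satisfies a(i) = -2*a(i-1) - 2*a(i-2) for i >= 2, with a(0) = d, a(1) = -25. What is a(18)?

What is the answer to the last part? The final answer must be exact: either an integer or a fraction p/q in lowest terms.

Part I: remainder = value at the root: -7*(-17)^4 - 8*(-17)^3 - 6*(-17)^2 - 4*(-17)^1 - 7 = (-584647) + (39304) + (-1734) + (68) + (-7) = -547016; answer -547016
Part II: Y1 = -547016; d = 7; a(2) = -2*(-25) - 2*(7) = 36; iterating: a(2)=36, a(3)=-22, a(4)=-28, a(5)=100, a(6)=-144, a(7)=88, a(8)=112, a(9)=-400, a(10)=576, a(11)=-352, a(12)=-448, a(13)=1600, a(14)=-2304, a(15)=1408, a(16)=1792, a(17)=-6400, a(18)=9216; answer 9216

9216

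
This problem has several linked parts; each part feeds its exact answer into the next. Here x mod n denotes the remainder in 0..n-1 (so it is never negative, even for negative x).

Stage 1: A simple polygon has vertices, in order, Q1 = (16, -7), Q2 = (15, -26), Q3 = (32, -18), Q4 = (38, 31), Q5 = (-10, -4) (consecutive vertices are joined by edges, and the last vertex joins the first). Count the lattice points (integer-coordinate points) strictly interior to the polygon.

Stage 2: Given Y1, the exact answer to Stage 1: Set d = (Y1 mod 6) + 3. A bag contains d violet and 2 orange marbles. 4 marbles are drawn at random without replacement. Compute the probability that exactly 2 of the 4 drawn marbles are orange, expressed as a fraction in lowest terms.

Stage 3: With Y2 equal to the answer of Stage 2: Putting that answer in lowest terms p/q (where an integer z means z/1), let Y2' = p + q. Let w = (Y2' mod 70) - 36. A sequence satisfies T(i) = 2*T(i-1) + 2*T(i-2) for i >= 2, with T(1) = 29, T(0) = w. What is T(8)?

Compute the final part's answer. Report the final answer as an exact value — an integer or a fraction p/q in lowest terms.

6960

Stage 1: cross terms: (16*-26 - 15*-7)=-311, (15*-18 - 32*-26)=562, (32*31 - 38*-18)=1676, (38*-4 - -10*31)=158, (-10*-7 - 16*-4)=134; twice the area = |2219| = 2219; area = 2219/2; boundary points = 1 + 1 + 1 + 1 + 1 = 5; strictly interior points = area - boundary/2 + 1 = 1108; answer 1108
Stage 2: Y1 = 1108; d = 7; total draws C(9,4) = 126; favorable C(2,2)*C(7,2) = 21; P = 1/6; answer 1/6
Stage 3: Y2 = 1/6; threaded value p + q = 7; w = -29; T(2) = 2*(29) + 2*(-29) = 0; iterating: T(2)=0, T(3)=58, T(4)=116, T(5)=348, T(6)=928, T(7)=2552, T(8)=6960; answer 6960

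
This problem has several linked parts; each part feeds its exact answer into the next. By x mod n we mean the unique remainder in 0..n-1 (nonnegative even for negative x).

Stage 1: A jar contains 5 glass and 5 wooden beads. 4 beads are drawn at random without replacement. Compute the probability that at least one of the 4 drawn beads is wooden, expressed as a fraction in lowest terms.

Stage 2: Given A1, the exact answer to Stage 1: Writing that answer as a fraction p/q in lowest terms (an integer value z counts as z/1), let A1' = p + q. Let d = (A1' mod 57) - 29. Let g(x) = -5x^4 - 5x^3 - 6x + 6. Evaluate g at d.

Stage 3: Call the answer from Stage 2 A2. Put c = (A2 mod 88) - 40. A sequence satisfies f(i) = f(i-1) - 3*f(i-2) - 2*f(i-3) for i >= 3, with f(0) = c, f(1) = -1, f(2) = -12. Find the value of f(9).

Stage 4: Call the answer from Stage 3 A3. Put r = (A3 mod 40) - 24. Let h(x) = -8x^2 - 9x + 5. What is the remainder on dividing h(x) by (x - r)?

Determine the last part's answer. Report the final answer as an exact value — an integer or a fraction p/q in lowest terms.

Stage 1: total draws C(10,4) = 210; complement C(5,4) = 5; favorable 210 - 5 = 205; P = 41/42; answer 41/42
Stage 2: A1 = 41/42; threaded value p + q = 83; d = -3; -5*(-3)^4 - 5*(-3)^3 - 6*(-3)^1 + 6 = (-405) + (135) + (18) + (6) = -246; answer -246
Stage 3: A2 = -246; c = -22; f(3) = 1*(-12) - 3*(-1) - 2*(-22) = 35; iterating: f(3)=35, f(4)=73, f(5)=-8, f(6)=-297, f(7)=-419, f(8)=488, f(9)=2339; answer 2339
Stage 4: A3 = 2339; r = -5; remainder = value at the root: -8*(-5)^2 - 9*(-5)^1 + 5 = (-200) + (45) + (5) = -150; answer -150

-150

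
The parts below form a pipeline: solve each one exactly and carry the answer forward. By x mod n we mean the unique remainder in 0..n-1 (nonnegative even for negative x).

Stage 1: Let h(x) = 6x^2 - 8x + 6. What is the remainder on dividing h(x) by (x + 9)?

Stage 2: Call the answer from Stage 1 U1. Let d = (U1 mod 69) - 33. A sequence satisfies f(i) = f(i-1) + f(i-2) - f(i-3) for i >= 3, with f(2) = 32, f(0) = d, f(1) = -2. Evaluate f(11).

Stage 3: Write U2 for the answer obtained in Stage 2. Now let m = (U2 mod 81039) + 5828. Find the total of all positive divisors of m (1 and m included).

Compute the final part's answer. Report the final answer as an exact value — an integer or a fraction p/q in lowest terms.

6092

Stage 1: remainder = value at the root: 6*(-9)^2 - 8*(-9)^1 + 6 = (486) + (72) + (6) = 564; answer 564
Stage 2: U1 = 564; d = -21; f(3) = 1*(32) + 1*(-2) - 1*(-21) = 51; iterating: f(3)=51, f(4)=85, f(5)=104, f(6)=138, f(7)=157, f(8)=191, f(9)=210, f(10)=244, f(11)=263; answer 263
Stage 3: U2 = 263; m = 6091; 6091 is prime, so its only divisors are 1 and 6091; sigma = 1 + 6091 = 6092; answer 6092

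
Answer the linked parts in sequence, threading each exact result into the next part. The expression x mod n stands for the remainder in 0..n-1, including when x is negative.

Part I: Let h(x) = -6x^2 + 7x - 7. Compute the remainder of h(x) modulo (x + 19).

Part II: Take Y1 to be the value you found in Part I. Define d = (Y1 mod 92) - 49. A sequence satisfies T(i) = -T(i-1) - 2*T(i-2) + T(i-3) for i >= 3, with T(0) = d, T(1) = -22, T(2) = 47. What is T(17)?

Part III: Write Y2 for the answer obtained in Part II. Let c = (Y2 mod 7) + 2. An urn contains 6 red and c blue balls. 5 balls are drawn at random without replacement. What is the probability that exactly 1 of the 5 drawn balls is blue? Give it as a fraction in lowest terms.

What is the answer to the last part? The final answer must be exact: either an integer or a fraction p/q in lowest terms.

60/1001

Part I: remainder = value at the root: -6*(-19)^2 + 7*(-19)^1 - 7 = (-2166) + (-133) + (-7) = -2306; answer -2306
Part II: Y1 = -2306; d = 37; T(3) = -1*(47) - 2*(-22) + 1*(37) = 34; iterating: T(3)=34, T(4)=-150, T(5)=129, T(6)=205, T(7)=-613, T(8)=332, T(9)=1099, T(10)=-2376, T(11)=510, T(12)=5341, T(13)=-8737, T(14)=-1435, T(15)=24250, T(16)=-30117, T(17)=-19818; answer -19818
Part III: Y2 = -19818; c = 8; total draws C(14,5) = 2002; favorable C(8,1)*C(6,4) = 120; P = 60/1001; answer 60/1001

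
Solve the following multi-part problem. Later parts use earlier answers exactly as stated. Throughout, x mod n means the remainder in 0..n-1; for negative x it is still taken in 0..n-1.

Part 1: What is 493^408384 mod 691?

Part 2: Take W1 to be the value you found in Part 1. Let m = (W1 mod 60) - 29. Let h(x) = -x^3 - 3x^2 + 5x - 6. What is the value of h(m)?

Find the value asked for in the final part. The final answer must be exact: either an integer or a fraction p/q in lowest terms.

435

Part 1: squarings mod 691: 493^1=493, 493^2=508, 493^4=321, 493^8=82, 493^16=505, 493^32=46, 493^64=43, 493^128=467, 493^256=424, 493^512=116, 493^1024=327, 493^2048=515, 493^4096=572, 493^8192=341, 493^16384=193, 493^32768=626, 493^65536=79, 493^131072=22, 493^262144=484; 493^408384 = 493^64 * 493^256 * 493^512 * 493^2048 * 493^4096 * 493^8192 * 493^131072 * 493^262144 = 80 (mod 691); answer 80
Part 2: W1 = 80; m = -9; -1*(-9)^3 - 3*(-9)^2 + 5*(-9)^1 - 6 = (729) + (-243) + (-45) + (-6) = 435; answer 435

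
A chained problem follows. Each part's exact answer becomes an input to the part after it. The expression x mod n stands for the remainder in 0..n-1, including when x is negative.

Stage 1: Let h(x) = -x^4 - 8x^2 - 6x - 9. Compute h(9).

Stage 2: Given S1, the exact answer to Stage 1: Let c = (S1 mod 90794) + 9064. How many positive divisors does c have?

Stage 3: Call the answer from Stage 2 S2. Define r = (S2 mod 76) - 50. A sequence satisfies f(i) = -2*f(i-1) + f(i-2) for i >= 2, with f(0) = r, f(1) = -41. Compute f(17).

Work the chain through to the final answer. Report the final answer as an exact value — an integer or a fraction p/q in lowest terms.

-30595961

Stage 1: -1*(9)^4 - 8*(9)^2 - 6*(9)^1 - 9 = (-6561) + (-648) + (-54) + (-9) = -7272; answer -7272
Stage 2: S1 = -7272; c = 92586; 92586 = 2 * 3 * 13 * 1187; number of divisors = (1+1) * (1+1) * (1+1) * (1+1) = 16; answer 16
Stage 3: S2 = 16; r = -34; f(2) = -2*(-41) + 1*(-34) = 48; iterating: f(2)=48, f(3)=-137, f(4)=322, f(5)=-781, f(6)=1884, f(7)=-4549, f(8)=10982, f(9)=-26513, f(10)=64008, f(11)=-154529, f(12)=373066, f(13)=-900661, f(14)=2174388, f(15)=-5249437, f(16)=12673262, f(17)=-30595961; answer -30595961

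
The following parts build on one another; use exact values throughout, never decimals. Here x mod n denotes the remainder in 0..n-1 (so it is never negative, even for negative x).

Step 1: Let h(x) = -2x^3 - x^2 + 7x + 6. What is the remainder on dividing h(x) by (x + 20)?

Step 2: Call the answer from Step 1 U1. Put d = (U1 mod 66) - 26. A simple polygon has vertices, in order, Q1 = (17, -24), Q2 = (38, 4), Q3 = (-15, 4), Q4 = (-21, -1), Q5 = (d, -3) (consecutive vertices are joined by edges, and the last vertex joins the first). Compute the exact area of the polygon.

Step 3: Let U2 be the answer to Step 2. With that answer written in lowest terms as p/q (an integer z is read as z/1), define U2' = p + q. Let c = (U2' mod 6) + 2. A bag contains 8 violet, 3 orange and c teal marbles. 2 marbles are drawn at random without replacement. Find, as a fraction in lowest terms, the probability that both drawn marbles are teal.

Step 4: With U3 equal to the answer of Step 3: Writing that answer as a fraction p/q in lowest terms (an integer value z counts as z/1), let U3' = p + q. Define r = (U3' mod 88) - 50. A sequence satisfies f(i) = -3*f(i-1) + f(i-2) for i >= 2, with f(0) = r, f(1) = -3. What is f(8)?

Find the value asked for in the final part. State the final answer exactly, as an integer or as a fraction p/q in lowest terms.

Step 1: remainder = value at the root: -2*(-20)^3 - 1*(-20)^2 + 7*(-20)^1 + 6 = (16000) + (-400) + (-140) + (6) = 15466; answer 15466
Step 2: U1 = 15466; d = -4; cross terms: (17*4 - 38*-24)=980, (38*4 - -15*4)=212, (-15*-1 - -21*4)=99, (-21*-3 - -4*-1)=59, (-4*-24 - 17*-3)=147; twice the area = |1497| = 1497; area = 1497/2; answer 1497/2
Step 3: U2 = 1497/2; threaded value p + q = 1499; c = 7; total draws C(18,2) = 153; favorable C(7,2) = 21; P = 7/51; answer 7/51
Step 4: U3 = 7/51; threaded value p + q = 58; r = 8; f(2) = -3*(-3) + 1*(8) = 17; iterating: f(2)=17, f(3)=-54, f(4)=179, f(5)=-591, f(6)=1952, f(7)=-6447, f(8)=21293; answer 21293

21293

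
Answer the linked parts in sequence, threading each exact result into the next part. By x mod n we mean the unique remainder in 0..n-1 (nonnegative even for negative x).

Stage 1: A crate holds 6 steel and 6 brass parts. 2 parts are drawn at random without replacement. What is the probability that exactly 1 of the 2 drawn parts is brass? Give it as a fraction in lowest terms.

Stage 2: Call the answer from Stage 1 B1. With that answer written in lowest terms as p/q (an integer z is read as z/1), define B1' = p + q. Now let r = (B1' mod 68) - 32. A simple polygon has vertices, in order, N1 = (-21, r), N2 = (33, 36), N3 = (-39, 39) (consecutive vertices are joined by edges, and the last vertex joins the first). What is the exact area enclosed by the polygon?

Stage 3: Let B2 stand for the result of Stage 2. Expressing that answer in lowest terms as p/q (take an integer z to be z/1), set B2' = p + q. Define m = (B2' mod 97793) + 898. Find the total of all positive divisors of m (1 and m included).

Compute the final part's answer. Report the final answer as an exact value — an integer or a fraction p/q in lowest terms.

Stage 1: total draws C(12,2) = 66; favorable C(6,1)*C(6,1) = 36; P = 6/11; answer 6/11
Stage 2: B1 = 6/11; threaded value p + q = 17; r = -15; cross terms: (-21*36 - 33*-15)=-261, (33*39 - -39*36)=2691, (-39*-15 - -21*39)=1404; twice the area = |3834| = 3834; area = 1917; answer 1917
Stage 3: B2 = 1917; threaded value p + q = 1918; m = 2816; 2816 = 2^8 * 11; sigma = (1 + 2 + 4 + 8 + 16 + 32 + 64 + 128 + 256) * (1 + 11) = 511 * 12 = 6132; answer 6132

6132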